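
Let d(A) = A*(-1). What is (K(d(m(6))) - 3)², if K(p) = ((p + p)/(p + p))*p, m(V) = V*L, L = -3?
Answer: 225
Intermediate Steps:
m(V) = -3*V (m(V) = V*(-3) = -3*V)
d(A) = -A
K(p) = p (K(p) = ((2*p)/((2*p)))*p = ((2*p)*(1/(2*p)))*p = 1*p = p)
(K(d(m(6))) - 3)² = (-(-3)*6 - 3)² = (-1*(-18) - 3)² = (18 - 3)² = 15² = 225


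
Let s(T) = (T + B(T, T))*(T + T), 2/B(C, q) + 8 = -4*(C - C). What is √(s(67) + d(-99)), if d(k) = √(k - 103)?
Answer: √(35778 + 4*I*√202)/2 ≈ 94.575 + 0.075139*I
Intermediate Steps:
d(k) = √(-103 + k)
B(C, q) = -¼ (B(C, q) = 2/(-8 - 4*(C - C)) = 2/(-8 - 4*0) = 2/(-8 + 0) = 2/(-8) = 2*(-⅛) = -¼)
s(T) = 2*T*(-¼ + T) (s(T) = (T - ¼)*(T + T) = (-¼ + T)*(2*T) = 2*T*(-¼ + T))
√(s(67) + d(-99)) = √((½)*67*(-1 + 4*67) + √(-103 - 99)) = √((½)*67*(-1 + 268) + √(-202)) = √((½)*67*267 + I*√202) = √(17889/2 + I*√202)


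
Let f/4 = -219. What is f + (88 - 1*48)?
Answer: -836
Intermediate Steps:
f = -876 (f = 4*(-219) = -876)
f + (88 - 1*48) = -876 + (88 - 1*48) = -876 + (88 - 48) = -876 + 40 = -836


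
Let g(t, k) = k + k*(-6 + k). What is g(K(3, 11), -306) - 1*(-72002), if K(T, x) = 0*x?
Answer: 167168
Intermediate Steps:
K(T, x) = 0
g(K(3, 11), -306) - 1*(-72002) = -306*(-5 - 306) - 1*(-72002) = -306*(-311) + 72002 = 95166 + 72002 = 167168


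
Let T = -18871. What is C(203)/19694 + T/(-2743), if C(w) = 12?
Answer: 185839195/27010321 ≈ 6.8803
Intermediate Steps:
C(203)/19694 + T/(-2743) = 12/19694 - 18871/(-2743) = 12*(1/19694) - 18871*(-1/2743) = 6/9847 + 18871/2743 = 185839195/27010321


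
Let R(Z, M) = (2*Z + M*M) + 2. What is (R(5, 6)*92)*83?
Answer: 366528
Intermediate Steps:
R(Z, M) = 2 + M² + 2*Z (R(Z, M) = (2*Z + M²) + 2 = (M² + 2*Z) + 2 = 2 + M² + 2*Z)
(R(5, 6)*92)*83 = ((2 + 6² + 2*5)*92)*83 = ((2 + 36 + 10)*92)*83 = (48*92)*83 = 4416*83 = 366528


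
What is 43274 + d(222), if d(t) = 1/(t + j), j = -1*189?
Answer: 1428043/33 ≈ 43274.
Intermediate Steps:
j = -189
d(t) = 1/(-189 + t) (d(t) = 1/(t - 189) = 1/(-189 + t))
43274 + d(222) = 43274 + 1/(-189 + 222) = 43274 + 1/33 = 1428043/33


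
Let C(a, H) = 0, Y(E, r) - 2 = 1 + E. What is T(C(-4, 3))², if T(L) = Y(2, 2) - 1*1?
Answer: 16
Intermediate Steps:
Y(E, r) = 3 + E (Y(E, r) = 2 + (1 + E) = 3 + E)
T(L) = 4 (T(L) = (3 + 2) - 1*1 = 5 - 1 = 4)
T(C(-4, 3))² = 4² = 16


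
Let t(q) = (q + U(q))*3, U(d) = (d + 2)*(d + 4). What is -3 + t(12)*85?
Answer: 60177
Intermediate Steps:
U(d) = (2 + d)*(4 + d)
t(q) = 24 + 3*q² + 21*q (t(q) = (q + (8 + q² + 6*q))*3 = (8 + q² + 7*q)*3 = 24 + 3*q² + 21*q)
-3 + t(12)*85 = -3 + (24 + 3*12² + 21*12)*85 = -3 + (24 + 3*144 + 252)*85 = -3 + (24 + 432 + 252)*85 = -3 + 708*85 = -3 + 60180 = 60177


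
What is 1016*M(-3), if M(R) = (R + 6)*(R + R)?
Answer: -18288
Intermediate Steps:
M(R) = 2*R*(6 + R) (M(R) = (6 + R)*(2*R) = 2*R*(6 + R))
1016*M(-3) = 1016*(2*(-3)*(6 - 3)) = 1016*(2*(-3)*3) = 1016*(-18) = -18288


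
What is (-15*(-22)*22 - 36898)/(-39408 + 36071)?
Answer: 29638/3337 ≈ 8.8816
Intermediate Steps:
(-15*(-22)*22 - 36898)/(-39408 + 36071) = (330*22 - 36898)/(-3337) = (7260 - 36898)*(-1/3337) = -29638*(-1/3337) = 29638/3337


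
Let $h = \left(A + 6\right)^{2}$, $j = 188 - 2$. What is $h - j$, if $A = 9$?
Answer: $39$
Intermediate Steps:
$j = 186$ ($j = 188 - 2 = 186$)
$h = 225$ ($h = \left(9 + 6\right)^{2} = 15^{2} = 225$)
$h - j = 225 - 186 = 39$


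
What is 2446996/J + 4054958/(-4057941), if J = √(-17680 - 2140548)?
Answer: -4054958/4057941 - 1223498*I*√539557/539557 ≈ -0.99926 - 1665.7*I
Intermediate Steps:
J = 2*I*√539557 (J = √(-2158228) = 2*I*√539557 ≈ 1469.1*I)
2446996/J + 4054958/(-4057941) = 2446996/((2*I*√539557)) + 4054958/(-4057941) = 2446996*(-I*√539557/1079114) + 4054958*(-1/4057941) = -1223498*I*√539557/539557 - 4054958/4057941 = -4054958/4057941 - 1223498*I*√539557/539557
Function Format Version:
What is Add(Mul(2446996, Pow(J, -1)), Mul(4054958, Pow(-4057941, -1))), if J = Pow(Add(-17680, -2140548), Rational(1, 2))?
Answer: Add(Rational(-4054958, 4057941), Mul(Rational(-1223498, 539557), I, Pow(539557, Rational(1, 2)))) ≈ Add(-0.99926, Mul(-1665.7, I))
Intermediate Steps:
J = Mul(2, I, Pow(539557, Rational(1, 2))) (J = Pow(-2158228, Rational(1, 2)) = Mul(2, I, Pow(539557, Rational(1, 2))) ≈ Mul(1469.1, I))
Add(Mul(2446996, Pow(J, -1)), Mul(4054958, Pow(-4057941, -1))) = Add(Mul(2446996, Pow(Mul(2, I, Pow(539557, Rational(1, 2))), -1)), Mul(4054958, Pow(-4057941, -1))) = Add(Mul(2446996, Mul(Rational(-1, 1079114), I, Pow(539557, Rational(1, 2)))), Mul(4054958, Rational(-1, 4057941))) = Add(Mul(Rational(-1223498, 539557), I, Pow(539557, Rational(1, 2))), Rational(-4054958, 4057941)) = Add(Rational(-4054958, 4057941), Mul(Rational(-1223498, 539557), I, Pow(539557, Rational(1, 2))))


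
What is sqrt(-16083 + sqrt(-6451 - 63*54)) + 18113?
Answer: 18113 + sqrt(-16083 + I*sqrt(9853)) ≈ 18113.0 + 126.82*I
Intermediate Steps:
sqrt(-16083 + sqrt(-6451 - 63*54)) + 18113 = sqrt(-16083 + sqrt(-6451 - 3402)) + 18113 = sqrt(-16083 + sqrt(-9853)) + 18113 = sqrt(-16083 + I*sqrt(9853)) + 18113 = 18113 + sqrt(-16083 + I*sqrt(9853))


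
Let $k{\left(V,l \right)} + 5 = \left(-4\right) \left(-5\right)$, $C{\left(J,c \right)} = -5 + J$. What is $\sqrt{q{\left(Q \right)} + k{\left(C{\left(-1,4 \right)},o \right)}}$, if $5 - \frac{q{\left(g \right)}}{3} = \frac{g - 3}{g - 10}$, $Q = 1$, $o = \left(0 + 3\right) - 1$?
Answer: $\frac{2 \sqrt{66}}{3} \approx 5.416$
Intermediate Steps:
$o = 2$ ($o = 3 - 1 = 2$)
$k{\left(V,l \right)} = 15$ ($k{\left(V,l \right)} = -5 - -20 = -5 + 20 = 15$)
$q{\left(g \right)} = 15 - \frac{3 \left(-3 + g\right)}{-10 + g}$ ($q{\left(g \right)} = 15 - 3 \frac{g - 3}{g - 10} = 15 - 3 \frac{-3 + g}{-10 + g} = 15 - \frac{3 \left(-3 + g\right)}{-10 + g}$)
$\sqrt{q{\left(Q \right)} + k{\left(C{\left(-1,4 \right)},o \right)}} = \sqrt{\frac{3 \left(-47 + 4 \cdot 1\right)}{-10 + 1} + 15} = \sqrt{\frac{3 \left(-47 + 4\right)}{-9} + 15} = \sqrt{3 \left(- \frac{1}{9}\right) \left(-43\right) + 15} = \sqrt{\frac{43}{3} + 15} = \sqrt{\frac{88}{3}} = \frac{2 \sqrt{66}}{3}$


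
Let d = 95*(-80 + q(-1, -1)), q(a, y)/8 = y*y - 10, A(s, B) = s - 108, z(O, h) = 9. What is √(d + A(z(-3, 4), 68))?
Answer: I*√14539 ≈ 120.58*I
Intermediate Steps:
A(s, B) = -108 + s
q(a, y) = -80 + 8*y² (q(a, y) = 8*(y*y - 10) = 8*(y² - 10) = 8*(-10 + y²) = -80 + 8*y²)
d = -14440 (d = 95*(-80 + (-80 + 8*(-1)²)) = 95*(-80 + (-80 + 8*1)) = 95*(-80 + (-80 + 8)) = 95*(-80 - 72) = 95*(-152) = -14440)
√(d + A(z(-3, 4), 68)) = √(-14440 + (-108 + 9)) = √(-14440 - 99) = √(-14539) = I*√14539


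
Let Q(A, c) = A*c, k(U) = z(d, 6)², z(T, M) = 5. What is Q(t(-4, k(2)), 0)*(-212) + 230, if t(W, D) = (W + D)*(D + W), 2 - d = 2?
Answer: 230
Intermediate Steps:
d = 0 (d = 2 - 1*2 = 2 - 2 = 0)
k(U) = 25 (k(U) = 5² = 25)
t(W, D) = (D + W)² (t(W, D) = (D + W)*(D + W) = (D + W)²)
Q(t(-4, k(2)), 0)*(-212) + 230 = ((25 - 4)²*0)*(-212) + 230 = (21²*0)*(-212) + 230 = (441*0)*(-212) + 230 = 0*(-212) + 230 = 0 + 230 = 230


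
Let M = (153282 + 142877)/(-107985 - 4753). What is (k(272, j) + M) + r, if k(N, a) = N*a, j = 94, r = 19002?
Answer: 5024436501/112738 ≈ 44567.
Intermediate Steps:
M = -296159/112738 (M = 296159/(-112738) = 296159*(-1/112738) = -296159/112738 ≈ -2.6270)
(k(272, j) + M) + r = (272*94 - 296159/112738) + 19002 = (25568 - 296159/112738) + 19002 = 2882189025/112738 + 19002 = 5024436501/112738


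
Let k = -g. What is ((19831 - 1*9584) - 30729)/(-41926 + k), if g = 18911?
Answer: 2926/8691 ≈ 0.33667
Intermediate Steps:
k = -18911 (k = -1*18911 = -18911)
((19831 - 1*9584) - 30729)/(-41926 + k) = ((19831 - 1*9584) - 30729)/(-41926 - 18911) = ((19831 - 9584) - 30729)/(-60837) = (10247 - 30729)*(-1/60837) = -20482*(-1/60837) = 2926/8691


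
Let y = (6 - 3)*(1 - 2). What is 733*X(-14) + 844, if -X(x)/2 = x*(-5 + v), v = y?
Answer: -163348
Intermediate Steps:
y = -3 (y = 3*(-1) = -3)
v = -3
X(x) = 16*x (X(x) = -2*x*(-5 - 3) = -2*x*(-8) = -(-16)*x = 16*x)
733*X(-14) + 844 = 733*(16*(-14)) + 844 = 733*(-224) + 844 = -164192 + 844 = -163348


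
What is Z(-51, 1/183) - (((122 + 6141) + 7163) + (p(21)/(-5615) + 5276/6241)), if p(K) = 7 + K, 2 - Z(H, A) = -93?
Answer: -467190549157/35043215 ≈ -13332.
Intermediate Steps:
Z(H, A) = 95 (Z(H, A) = 2 - 1*(-93) = 2 + 93 = 95)
Z(-51, 1/183) - (((122 + 6141) + 7163) + (p(21)/(-5615) + 5276/6241)) = 95 - (((122 + 6141) + 7163) + ((7 + 21)/(-5615) + 5276/6241)) = 95 - ((6263 + 7163) + (28*(-1/5615) + 5276*(1/6241))) = 95 - (13426 + (-28/5615 + 5276/6241)) = 95 - (13426 + 29449992/35043215) = 95 - 1*470519654582/35043215 = 95 - 470519654582/35043215 = -467190549157/35043215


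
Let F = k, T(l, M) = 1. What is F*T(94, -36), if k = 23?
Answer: 23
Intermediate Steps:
F = 23
F*T(94, -36) = 23*1 = 23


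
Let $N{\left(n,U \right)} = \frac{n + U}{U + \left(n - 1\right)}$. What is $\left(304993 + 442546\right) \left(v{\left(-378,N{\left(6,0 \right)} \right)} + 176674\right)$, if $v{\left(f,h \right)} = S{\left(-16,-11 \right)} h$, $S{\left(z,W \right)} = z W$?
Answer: $\frac{661142927614}{5} \approx 1.3223 \cdot 10^{11}$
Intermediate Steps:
$N{\left(n,U \right)} = \frac{U + n}{-1 + U + n}$ ($N{\left(n,U \right)} = \frac{U + n}{U + \left(-1 + n\right)} = \frac{U + n}{-1 + U + n}$)
$S{\left(z,W \right)} = W z$
$v{\left(f,h \right)} = 176 h$ ($v{\left(f,h \right)} = \left(-11\right) \left(-16\right) h = 176 h$)
$\left(304993 + 442546\right) \left(v{\left(-378,N{\left(6,0 \right)} \right)} + 176674\right) = \left(304993 + 442546\right) \left(176 \frac{0 + 6}{-1 + 0 + 6} + 176674\right) = 747539 \left(176 \cdot \frac{1}{5} \cdot 6 + 176674\right) = 747539 \left(176 \cdot \frac{6}{5} + 176674\right) = 747539 \left(\frac{1056}{5} + 176674\right) = 747539 \cdot \frac{884426}{5} = \frac{661142927614}{5}$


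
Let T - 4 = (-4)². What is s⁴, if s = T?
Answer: 160000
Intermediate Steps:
T = 20 (T = 4 + (-4)² = 4 + 16 = 20)
s = 20
s⁴ = 20⁴ = 160000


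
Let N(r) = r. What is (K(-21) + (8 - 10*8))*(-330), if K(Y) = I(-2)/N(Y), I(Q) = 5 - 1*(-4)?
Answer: 167310/7 ≈ 23901.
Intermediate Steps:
I(Q) = 9 (I(Q) = 5 + 4 = 9)
K(Y) = 9/Y
(K(-21) + (8 - 10*8))*(-330) = (9/(-21) + (8 - 10*8))*(-330) = (9*(-1/21) + (8 - 80))*(-330) = (-3/7 - 72)*(-330) = -507/7*(-330) = 167310/7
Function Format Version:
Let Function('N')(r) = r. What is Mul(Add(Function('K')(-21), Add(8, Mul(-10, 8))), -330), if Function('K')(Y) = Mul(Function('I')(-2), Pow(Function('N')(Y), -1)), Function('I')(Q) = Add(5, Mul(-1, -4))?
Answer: Rational(167310, 7) ≈ 23901.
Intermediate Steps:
Function('I')(Q) = 9 (Function('I')(Q) = Add(5, 4) = 9)
Function('K')(Y) = Mul(9, Pow(Y, -1))
Mul(Add(Function('K')(-21), Add(8, Mul(-10, 8))), -330) = Mul(Add(Mul(9, Pow(-21, -1)), Add(8, Mul(-10, 8))), -330) = Mul(Add(Mul(9, Rational(-1, 21)), Add(8, -80)), -330) = Mul(Add(Rational(-3, 7), -72), -330) = Mul(Rational(-507, 7), -330) = Rational(167310, 7)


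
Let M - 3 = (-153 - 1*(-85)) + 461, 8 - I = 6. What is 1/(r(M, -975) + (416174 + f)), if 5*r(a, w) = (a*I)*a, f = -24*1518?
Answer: 5/2212342 ≈ 2.2600e-6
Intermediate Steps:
I = 2 (I = 8 - 1*6 = 8 - 6 = 2)
M = 396 (M = 3 + ((-153 - 1*(-85)) + 461) = 3 + ((-153 + 85) + 461) = 3 + (-68 + 461) = 3 + 393 = 396)
f = -36432
r(a, w) = 2*a**2/5 (r(a, w) = ((a*2)*a)/5 = ((2*a)*a)/5 = (2*a**2)/5 = 2*a**2/5)
1/(r(M, -975) + (416174 + f)) = 1/((2/5)*396**2 + (416174 - 36432)) = 1/((2/5)*156816 + 379742) = 1/(313632/5 + 379742) = 1/(2212342/5) = 5/2212342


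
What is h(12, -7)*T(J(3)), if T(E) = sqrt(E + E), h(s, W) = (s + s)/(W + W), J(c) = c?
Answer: -12*sqrt(6)/7 ≈ -4.1991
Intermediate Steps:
h(s, W) = s/W (h(s, W) = (2*s)/((2*W)) = (2*s)*(1/(2*W)) = s/W)
T(E) = sqrt(2)*sqrt(E) (T(E) = sqrt(2*E) = sqrt(2)*sqrt(E))
h(12, -7)*T(J(3)) = (12/(-7))*(sqrt(2)*sqrt(3)) = (12*(-1/7))*sqrt(6) = -12*sqrt(6)/7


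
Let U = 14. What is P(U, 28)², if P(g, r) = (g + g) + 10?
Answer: 1444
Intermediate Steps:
P(g, r) = 10 + 2*g (P(g, r) = 2*g + 10 = 10 + 2*g)
P(U, 28)² = (10 + 2*14)² = (10 + 28)² = 38² = 1444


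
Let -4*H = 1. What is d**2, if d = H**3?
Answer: 1/4096 ≈ 0.00024414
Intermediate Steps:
H = -1/4 (H = -1/4*1 = -1/4 ≈ -0.25000)
d = -1/64 (d = (-1/4)**3 = -1/64 ≈ -0.015625)
d**2 = (-1/64)**2 = 1/4096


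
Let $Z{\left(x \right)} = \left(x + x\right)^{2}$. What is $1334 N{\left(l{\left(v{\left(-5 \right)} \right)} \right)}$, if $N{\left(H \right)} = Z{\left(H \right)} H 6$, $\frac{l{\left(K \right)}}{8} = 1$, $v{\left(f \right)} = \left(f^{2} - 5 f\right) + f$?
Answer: $16392192$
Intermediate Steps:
$v{\left(f \right)} = f^{2} - 4 f$
$Z{\left(x \right)} = 4 x^{2}$ ($Z{\left(x \right)} = \left(2 x\right)^{2} = 4 x^{2}$)
$l{\left(K \right)} = 8$ ($l{\left(K \right)} = 8 \cdot 1 = 8$)
$N{\left(H \right)} = 24 H^{3}$ ($N{\left(H \right)} = 4 H^{2} H 6 = 4 H^{3} \cdot 6 = 24 H^{3}$)
$1334 N{\left(l{\left(v{\left(-5 \right)} \right)} \right)} = 1334 \cdot 24 \cdot 8^{3} = 1334 \cdot 24 \cdot 512 = 1334 \cdot 12288 = 16392192$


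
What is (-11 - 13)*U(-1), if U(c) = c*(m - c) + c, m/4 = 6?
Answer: 624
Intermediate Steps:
m = 24 (m = 4*6 = 24)
U(c) = c + c*(24 - c) (U(c) = c*(24 - c) + c = c + c*(24 - c))
(-11 - 13)*U(-1) = (-11 - 13)*(-(25 - 1*(-1))) = -(-24)*(25 + 1) = -(-24)*26 = -24*(-26) = 624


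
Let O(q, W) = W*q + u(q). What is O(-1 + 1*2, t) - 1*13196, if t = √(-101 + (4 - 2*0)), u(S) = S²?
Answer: -13195 + I*√97 ≈ -13195.0 + 9.8489*I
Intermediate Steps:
t = I*√97 (t = √(-101 + (4 + 0)) = √(-101 + 4) = √(-97) = I*√97 ≈ 9.8489*I)
O(q, W) = q² + W*q (O(q, W) = W*q + q² = q² + W*q)
O(-1 + 1*2, t) - 1*13196 = (-1 + 1*2)*(I*√97 + (-1 + 1*2)) - 1*13196 = (-1 + 2)*(I*√97 + (-1 + 2)) - 13196 = 1*(I*√97 + 1) - 13196 = 1*(1 + I*√97) - 13196 = (1 + I*√97) - 13196 = -13195 + I*√97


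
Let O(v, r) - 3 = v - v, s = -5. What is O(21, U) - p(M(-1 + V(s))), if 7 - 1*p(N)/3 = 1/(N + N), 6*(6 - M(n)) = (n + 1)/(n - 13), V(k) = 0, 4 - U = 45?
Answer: -71/4 ≈ -17.750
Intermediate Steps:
U = -41 (U = 4 - 1*45 = 4 - 45 = -41)
O(v, r) = 3 (O(v, r) = 3 + (v - v) = 3 + 0 = 3)
M(n) = 6 - (1 + n)/(6*(-13 + n)) (M(n) = 6 - (n + 1)/(6*(n - 13)) = 6 - (1 + n)/(6*(-13 + n)))
p(N) = 21 - 3/(2*N) (p(N) = 21 - 3/(N + N) = 21 - 3*1/(2*N) = 21 - 3/(2*N))
O(21, U) - p(M(-1 + V(s))) = 3 - (21 - 3*6*(-13 + (-1 + 0))/(7*(-67 + 5*(-1 + 0)))/2) = 3 - (21 - 3*6*(-13 - 1)/(7*(-67 + 5*(-1)))/2) = 3 - (21 - 3*(-12/(-67 - 5))/2) = 3 - (21 - 3/(2*((7/6)*(-1/14)*(-72)))) = 3 - (21 - 3/2/6) = 3 - (21 - 3/2*⅙) = 3 - (21 - ¼) = 3 - 1*83/4 = 3 - 83/4 = -71/4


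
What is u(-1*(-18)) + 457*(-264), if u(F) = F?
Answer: -120630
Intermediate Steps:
u(-1*(-18)) + 457*(-264) = -1*(-18) + 457*(-264) = 18 - 120648 = -120630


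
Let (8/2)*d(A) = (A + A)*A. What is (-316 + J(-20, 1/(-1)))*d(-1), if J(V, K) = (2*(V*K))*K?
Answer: -178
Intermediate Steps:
J(V, K) = 2*V*K**2 (J(V, K) = (2*(K*V))*K = (2*K*V)*K = 2*V*K**2)
d(A) = A**2/2 (d(A) = ((A + A)*A)/4 = ((2*A)*A)/4 = (2*A**2)/4 = A**2/2)
(-316 + J(-20, 1/(-1)))*d(-1) = (-316 + 2*(-20)*(1/(-1))**2)*((1/2)*(-1)**2) = (-316 + 2*(-20)*(-1)**2)*((1/2)*1) = (-316 + 2*(-20)*1)*(1/2) = (-316 - 40)*(1/2) = -356*1/2 = -178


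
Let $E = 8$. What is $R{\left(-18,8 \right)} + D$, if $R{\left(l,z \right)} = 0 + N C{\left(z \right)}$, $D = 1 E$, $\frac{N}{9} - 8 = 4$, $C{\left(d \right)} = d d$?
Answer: $6920$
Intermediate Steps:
$C{\left(d \right)} = d^{2}$
$N = 108$ ($N = 72 + 9 \cdot 4 = 72 + 36 = 108$)
$D = 8$ ($D = 1 \cdot 8 = 8$)
$R{\left(l,z \right)} = 108 z^{2}$ ($R{\left(l,z \right)} = 0 + 108 z^{2} = 108 z^{2}$)
$R{\left(-18,8 \right)} + D = 108 \cdot 8^{2} + 8 = 108 \cdot 64 + 8 = 6912 + 8 = 6920$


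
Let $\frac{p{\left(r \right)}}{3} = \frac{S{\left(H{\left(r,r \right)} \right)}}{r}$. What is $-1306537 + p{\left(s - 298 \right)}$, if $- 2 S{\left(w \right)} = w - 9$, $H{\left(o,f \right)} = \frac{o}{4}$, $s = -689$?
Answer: $- \frac{3438806407}{2632} \approx -1.3065 \cdot 10^{6}$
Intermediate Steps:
$H{\left(o,f \right)} = \frac{o}{4}$ ($H{\left(o,f \right)} = o \frac{1}{4} = \frac{o}{4}$)
$S{\left(w \right)} = \frac{9}{2} - \frac{w}{2}$ ($S{\left(w \right)} = - \frac{w - 9}{2} = - \frac{-9 + w}{2} = \frac{9}{2} - \frac{w}{2}$)
$p{\left(r \right)} = \frac{3 \left(\frac{9}{2} - \frac{r}{8}\right)}{r}$ ($p{\left(r \right)} = 3 \frac{\frac{9}{2} - \frac{\frac{1}{4} r}{2}}{r} = 3 \frac{\frac{9}{2} - \frac{r}{8}}{r} = \frac{3 \left(\frac{9}{2} - \frac{r}{8}\right)}{r}$)
$-1306537 + p{\left(s - 298 \right)} = -1306537 + \frac{3 \left(36 - \left(-689 - 298\right)\right)}{8 \left(-689 - 298\right)} = -1306537 + \frac{3 \left(36 - -987\right)}{8 \left(-987\right)} = -1306537 + \frac{3}{8} \left(- \frac{1}{987}\right) \left(36 + 987\right) = -1306537 + \frac{3}{8} \left(- \frac{1}{987}\right) 1023 = -1306537 - \frac{1023}{2632} = - \frac{3438806407}{2632}$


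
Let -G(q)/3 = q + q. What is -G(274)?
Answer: 1644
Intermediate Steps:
G(q) = -6*q (G(q) = -3*(q + q) = -6*q)
-G(274) = -(-6)*274 = -1*(-1644) = 1644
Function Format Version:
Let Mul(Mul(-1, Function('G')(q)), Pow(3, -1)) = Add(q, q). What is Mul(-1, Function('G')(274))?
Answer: 1644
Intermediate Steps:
Function('G')(q) = Mul(-6, q) (Function('G')(q) = Mul(-3, Add(q, q)) = Mul(-3, Mul(2, q)) = Mul(-6, q))
Mul(-1, Function('G')(274)) = Mul(-1, Mul(-6, 274)) = Mul(-1, -1644) = 1644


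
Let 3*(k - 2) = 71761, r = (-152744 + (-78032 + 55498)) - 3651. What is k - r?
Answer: 608554/3 ≈ 2.0285e+5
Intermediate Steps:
r = -178929 (r = (-152744 - 22534) - 3651 = -175278 - 3651 = -178929)
k = 71767/3 (k = 2 + (1/3)*71761 = 2 + 71761/3 = 71767/3 ≈ 23922.)
k - r = 71767/3 - 1*(-178929) = 71767/3 + 178929 = 608554/3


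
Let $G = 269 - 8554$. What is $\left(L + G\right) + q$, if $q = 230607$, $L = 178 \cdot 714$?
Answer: $349414$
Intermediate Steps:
$L = 127092$
$G = -8285$ ($G = 269 - 8554 = -8285$)
$\left(L + G\right) + q = \left(127092 - 8285\right) + 230607 = 118807 + 230607 = 349414$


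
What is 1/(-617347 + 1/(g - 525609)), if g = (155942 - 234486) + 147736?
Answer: -456417/281767665700 ≈ -1.6198e-6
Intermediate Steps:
g = 69192 (g = -78544 + 147736 = 69192)
1/(-617347 + 1/(g - 525609)) = 1/(-617347 + 1/(69192 - 525609)) = 1/(-617347 + 1/(-456417)) = 1/(-617347 - 1/456417) = 1/(-281767665700/456417) = -456417/281767665700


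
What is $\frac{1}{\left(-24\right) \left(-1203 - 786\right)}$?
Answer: $\frac{1}{47736} \approx 2.0949 \cdot 10^{-5}$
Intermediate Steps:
$\frac{1}{\left(-24\right) \left(-1203 - 786\right)} = \frac{1}{\left(-24\right) \left(-1989\right)} = \frac{1}{47736}$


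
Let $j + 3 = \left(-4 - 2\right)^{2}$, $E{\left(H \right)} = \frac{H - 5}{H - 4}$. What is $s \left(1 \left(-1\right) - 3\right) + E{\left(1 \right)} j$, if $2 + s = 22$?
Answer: $-36$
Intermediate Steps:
$E{\left(H \right)} = \frac{-5 + H}{-4 + H}$
$s = 20$ ($s = -2 + 22 = 20$)
$j = 33$ ($j = -3 + \left(-4 - 2\right)^{2} = -3 + \left(-6\right)^{2} = -3 + 36 = 33$)
$s \left(1 \left(-1\right) - 3\right) + E{\left(1 \right)} j = 20 \left(1 \left(-1\right) - 3\right) + \frac{-5 + 1}{-4 + 1} \cdot 33 = 20 \left(-1 - 3\right) + \frac{1}{-3} \left(-4\right) 33 = 20 \left(-4\right) + \left(- \frac{1}{3}\right) \left(-4\right) 33 = -80 + \frac{4}{3} \cdot 33 = -80 + 44 = -36$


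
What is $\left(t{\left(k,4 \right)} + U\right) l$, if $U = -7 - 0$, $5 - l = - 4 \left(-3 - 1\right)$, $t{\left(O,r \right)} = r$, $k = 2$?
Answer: $33$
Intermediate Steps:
$l = -11$ ($l = 5 - - 4 \left(-3 - 1\right) = 5 - \left(-4\right) \left(-4\right) = 5 - 16 = -11$)
$U = -7$ ($U = -7 + 0 = -7$)
$\left(t{\left(k,4 \right)} + U\right) l = \left(4 - 7\right) \left(-11\right) = \left(-3\right) \left(-11\right) = 33$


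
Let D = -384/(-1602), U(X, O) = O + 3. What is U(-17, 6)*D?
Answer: 192/89 ≈ 2.1573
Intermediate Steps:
U(X, O) = 3 + O
D = 64/267 (D = -384*(-1/1602) = 64/267 ≈ 0.23970)
U(-17, 6)*D = (3 + 6)*(64/267) = 9*(64/267) = 192/89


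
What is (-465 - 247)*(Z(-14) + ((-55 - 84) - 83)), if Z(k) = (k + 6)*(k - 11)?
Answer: 15664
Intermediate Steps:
Z(k) = (-11 + k)*(6 + k) (Z(k) = (6 + k)*(-11 + k) = (-11 + k)*(6 + k))
(-465 - 247)*(Z(-14) + ((-55 - 84) - 83)) = (-465 - 247)*((-66 + (-14)² - 5*(-14)) + ((-55 - 84) - 83)) = -712*((-66 + 196 + 70) + (-139 - 83)) = -712*(200 - 222) = -712*(-22) = 15664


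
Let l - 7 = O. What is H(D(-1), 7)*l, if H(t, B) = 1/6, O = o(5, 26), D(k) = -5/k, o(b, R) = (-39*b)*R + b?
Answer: -843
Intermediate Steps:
o(b, R) = b - 39*R*b (o(b, R) = -39*R*b + b = b - 39*R*b)
O = -5065 (O = 5*(1 - 39*26) = 5*(1 - 1014) = 5*(-1013) = -5065)
H(t, B) = ⅙
l = -5058 (l = 7 - 5065 = -5058)
H(D(-1), 7)*l = (⅙)*(-5058) = -843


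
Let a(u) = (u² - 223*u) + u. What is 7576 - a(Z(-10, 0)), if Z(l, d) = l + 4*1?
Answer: 6208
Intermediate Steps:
Z(l, d) = 4 + l (Z(l, d) = l + 4 = 4 + l)
a(u) = u² - 222*u
7576 - a(Z(-10, 0)) = 7576 - (4 - 10)*(-222 + (4 - 10)) = 7576 - (-6)*(-222 - 6) = 7576 - (-6)*(-228) = 7576 - 1*1368 = 7576 - 1368 = 6208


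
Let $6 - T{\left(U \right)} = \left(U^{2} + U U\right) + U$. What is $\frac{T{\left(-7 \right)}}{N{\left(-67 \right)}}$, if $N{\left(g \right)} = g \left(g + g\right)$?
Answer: $- \frac{85}{8978} \approx -0.0094676$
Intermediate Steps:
$N{\left(g \right)} = 2 g^{2}$ ($N{\left(g \right)} = g 2 g = 2 g^{2}$)
$T{\left(U \right)} = 6 - U - 2 U^{2}$ ($T{\left(U \right)} = 6 - \left(\left(U^{2} + U U\right) + U\right) = 6 - \left(\left(U^{2} + U^{2}\right) + U\right) = 6 - \left(2 U^{2} + U\right) = 6 - \left(U + 2 U^{2}\right) = 6 - U - 2 U^{2}$)
$\frac{T{\left(-7 \right)}}{N{\left(-67 \right)}} = \frac{6 - -7 - 2 \left(-7\right)^{2}}{2 \left(-67\right)^{2}} = \frac{6 + 7 - 98}{2 \cdot 4489} = \frac{6 + 7 - 98}{8978} = \left(-85\right) \frac{1}{8978} = - \frac{85}{8978}$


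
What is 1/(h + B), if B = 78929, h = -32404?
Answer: 1/46525 ≈ 2.1494e-5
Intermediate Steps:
1/(h + B) = 1/(-32404 + 78929) = 1/46525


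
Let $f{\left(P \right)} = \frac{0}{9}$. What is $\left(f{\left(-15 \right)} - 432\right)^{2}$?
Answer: $186624$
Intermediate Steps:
$f{\left(P \right)} = 0$ ($f{\left(P \right)} = 0 \cdot \frac{1}{9} = 0$)
$\left(f{\left(-15 \right)} - 432\right)^{2} = \left(0 - 432\right)^{2} = \left(-432\right)^{2} = 186624$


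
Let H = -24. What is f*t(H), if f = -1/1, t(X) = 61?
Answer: -61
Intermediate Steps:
f = -1 (f = -1*1 = -1)
f*t(H) = -1*61 = -61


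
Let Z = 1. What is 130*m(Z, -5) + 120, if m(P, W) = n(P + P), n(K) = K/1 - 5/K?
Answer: 55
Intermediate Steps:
n(K) = K - 5/K (n(K) = K*1 - 5/K = K - 5/K)
m(P, W) = 2*P - 5/(2*P) (m(P, W) = (P + P) - 5/(P + P) = 2*P - 5*1/(2*P) = 2*P - 5/(2*P))
130*m(Z, -5) + 120 = 130*(2*1 - 5/2/1) + 120 = 130*(2 - 5/2*1) + 120 = 130*(2 - 5/2) + 120 = 130*(-½) + 120 = -65 + 120 = 55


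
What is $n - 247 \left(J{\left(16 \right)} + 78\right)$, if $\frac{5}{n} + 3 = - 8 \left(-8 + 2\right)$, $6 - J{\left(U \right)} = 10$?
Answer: $- \frac{164501}{9} \approx -18278.0$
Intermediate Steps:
$J{\left(U \right)} = -4$ ($J{\left(U \right)} = 6 - 10 = -4$)
$n = \frac{1}{9}$ ($n = \frac{5}{-3 - 8 \left(-8 + 2\right)} = \frac{5}{-3 - -48} = \frac{5}{-3 + 48} = \frac{5}{45} = 5 \cdot \frac{1}{45} = \frac{1}{9} \approx 0.11111$)
$n - 247 \left(J{\left(16 \right)} + 78\right) = \frac{1}{9} - 247 \left(-4 + 78\right) = \frac{1}{9} - 18278 = - \frac{164501}{9}$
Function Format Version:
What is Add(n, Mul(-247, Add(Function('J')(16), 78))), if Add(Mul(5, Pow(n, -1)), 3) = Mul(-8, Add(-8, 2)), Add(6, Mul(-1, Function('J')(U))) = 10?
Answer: Rational(-164501, 9) ≈ -18278.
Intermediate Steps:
Function('J')(U) = -4 (Function('J')(U) = Add(6, Mul(-1, 10)) = Add(6, -10) = -4)
n = Rational(1, 9) (n = Mul(5, Pow(Add(-3, Mul(-8, Add(-8, 2))), -1)) = Mul(5, Pow(Add(-3, Mul(-8, -6)), -1)) = Mul(5, Pow(Add(-3, 48), -1)) = Mul(5, Pow(45, -1)) = Mul(5, Rational(1, 45)) = Rational(1, 9) ≈ 0.11111)
Add(n, Mul(-247, Add(Function('J')(16), 78))) = Add(Rational(1, 9), Mul(-247, Add(-4, 78))) = Add(Rational(1, 9), Mul(-247, 74)) = Add(Rational(1, 9), -18278) = Rational(-164501, 9)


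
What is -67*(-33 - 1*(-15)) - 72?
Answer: 1134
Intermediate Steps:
-67*(-33 - 1*(-15)) - 72 = -67*(-33 + 15) - 72 = -67*(-18) - 72 = 1206 - 72 = 1134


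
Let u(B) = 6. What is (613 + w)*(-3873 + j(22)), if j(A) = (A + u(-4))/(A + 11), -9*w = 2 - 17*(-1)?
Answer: -702539938/297 ≈ -2.3655e+6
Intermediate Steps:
w = -19/9 (w = -(2 - 17*(-1))/9 = -(2 + 17)/9 = -1/9*19 = -19/9 ≈ -2.1111)
j(A) = (6 + A)/(11 + A) (j(A) = (A + 6)/(A + 11) = (6 + A)/(11 + A))
(613 + w)*(-3873 + j(22)) = (613 - 19/9)*(-3873 + (6 + 22)/(11 + 22)) = 5498*(-3873 + 28/33)/9 = (5498/9)*(-127781/33) = -702539938/297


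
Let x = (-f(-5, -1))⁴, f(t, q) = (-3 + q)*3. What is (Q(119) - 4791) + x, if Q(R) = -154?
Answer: 15791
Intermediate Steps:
f(t, q) = -9 + 3*q
x = 20736 (x = (-(-9 + 3*(-1)))⁴ = (-(-9 - 3))⁴ = (-1*(-12))⁴ = 12⁴ = 20736)
(Q(119) - 4791) + x = (-154 - 4791) + 20736 = -4945 + 20736 = 15791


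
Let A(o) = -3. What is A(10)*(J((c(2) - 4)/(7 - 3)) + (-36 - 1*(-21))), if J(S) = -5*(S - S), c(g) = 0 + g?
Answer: 45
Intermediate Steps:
c(g) = g
J(S) = 0 (J(S) = -5*0 = 0)
A(10)*(J((c(2) - 4)/(7 - 3)) + (-36 - 1*(-21))) = -3*(0 + (-36 - 1*(-21))) = -3*(0 + (-36 + 21)) = -3*(0 - 15) = -3*(-15) = 45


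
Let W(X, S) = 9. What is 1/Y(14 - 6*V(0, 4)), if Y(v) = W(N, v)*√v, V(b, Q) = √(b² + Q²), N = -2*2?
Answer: -I*√10/90 ≈ -0.035136*I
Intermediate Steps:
N = -4
V(b, Q) = √(Q² + b²)
Y(v) = 9*√v
1/Y(14 - 6*V(0, 4)) = 1/(9*√(14 - 6*√(4² + 0²))) = 1/(9*√(14 - 6*√(16 + 0))) = 1/(9*√(14 - 6*√16)) = 1/(9*√(14 - 6*4)) = 1/(9*√(14 - 24)) = 1/(9*√(-10)) = 1/(9*(I*√10)) = 1/(9*I*√10) = -I*√10/90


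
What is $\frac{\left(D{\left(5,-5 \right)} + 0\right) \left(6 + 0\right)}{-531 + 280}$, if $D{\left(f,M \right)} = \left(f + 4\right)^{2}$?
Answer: $- \frac{486}{251} \approx -1.9363$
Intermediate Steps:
$D{\left(f,M \right)} = \left(4 + f\right)^{2}$
$\frac{\left(D{\left(5,-5 \right)} + 0\right) \left(6 + 0\right)}{-531 + 280} = \frac{\left(\left(4 + 5\right)^{2} + 0\right) \left(6 + 0\right)}{-531 + 280} = \frac{\left(9^{2} + 0\right) 6}{-251} = \left(81 + 0\right) 6 \left(- \frac{1}{251}\right) = 81 \cdot 6 \left(- \frac{1}{251}\right) = 486 \left(- \frac{1}{251}\right) = - \frac{486}{251}$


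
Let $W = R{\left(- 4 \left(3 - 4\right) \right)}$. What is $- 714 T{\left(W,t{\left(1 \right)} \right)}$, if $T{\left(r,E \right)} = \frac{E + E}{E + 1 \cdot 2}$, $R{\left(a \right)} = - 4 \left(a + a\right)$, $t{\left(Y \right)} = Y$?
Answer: $-476$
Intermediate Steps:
$R{\left(a \right)} = - 8 a$ ($R{\left(a \right)} = - 4 \cdot 2 a = - 8 a$)
$W = -32$ ($W = - 8 \left(- 4 \left(3 - 4\right)\right) = - 8 \left(\left(-4\right) \left(-1\right)\right) = \left(-8\right) 4 = -32$)
$T{\left(r,E \right)} = \frac{2 E}{2 + E}$ ($T{\left(r,E \right)} = \frac{2 E}{E + 2} = \frac{2 E}{2 + E}$)
$- 714 T{\left(W,t{\left(1 \right)} \right)} = - 714 \cdot 2 \cdot 1 \frac{1}{2 + 1} = - 714 \cdot 2 \cdot 1 \cdot \frac{1}{3} = \left(-714\right) \frac{2}{3} = -476$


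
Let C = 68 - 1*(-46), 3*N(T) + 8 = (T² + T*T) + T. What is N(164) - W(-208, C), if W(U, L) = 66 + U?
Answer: 54374/3 ≈ 18125.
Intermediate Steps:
N(T) = -8/3 + T/3 + 2*T²/3 (N(T) = -8/3 + ((T² + T*T) + T)/3 = -8/3 + ((T² + T²) + T)/3 = -8/3 + (2*T² + T)/3 = -8/3 + (T + 2*T²)/3 = -8/3 + (T/3 + 2*T²/3) = -8/3 + T/3 + 2*T²/3)
C = 114 (C = 68 + 46 = 114)
N(164) - W(-208, C) = (-8/3 + (⅓)*164 + (⅔)*164²) - (66 - 208) = (-8/3 + 164/3 + (⅔)*26896) - 1*(-142) = (-8/3 + 164/3 + 53792/3) + 142 = 53948/3 + 142 = 54374/3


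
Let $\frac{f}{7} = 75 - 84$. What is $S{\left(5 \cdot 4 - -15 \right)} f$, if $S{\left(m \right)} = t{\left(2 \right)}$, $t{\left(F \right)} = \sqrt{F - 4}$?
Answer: $- 63 i \sqrt{2} \approx - 89.095 i$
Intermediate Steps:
$t{\left(F \right)} = \sqrt{-4 + F}$
$S{\left(m \right)} = i \sqrt{2}$ ($S{\left(m \right)} = \sqrt{-4 + 2} = \sqrt{-2} = i \sqrt{2}$)
$f = -63$ ($f = 7 \left(75 - 84\right) = 7 \left(-9\right) = -63$)
$S{\left(5 \cdot 4 - -15 \right)} f = i \sqrt{2} \left(-63\right) = - 63 i \sqrt{2}$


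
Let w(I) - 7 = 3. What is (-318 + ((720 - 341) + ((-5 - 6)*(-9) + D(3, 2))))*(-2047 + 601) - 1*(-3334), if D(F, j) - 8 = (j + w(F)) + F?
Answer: -261284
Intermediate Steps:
w(I) = 10 (w(I) = 7 + 3 = 10)
D(F, j) = 18 + F + j (D(F, j) = 8 + ((j + 10) + F) = 8 + ((10 + j) + F) = 8 + (10 + F + j) = 18 + F + j)
(-318 + ((720 - 341) + ((-5 - 6)*(-9) + D(3, 2))))*(-2047 + 601) - 1*(-3334) = (-318 + ((720 - 341) + ((-5 - 6)*(-9) + (18 + 3 + 2))))*(-2047 + 601) - 1*(-3334) = (-318 + (379 + (-11*(-9) + 23)))*(-1446) + 3334 = (-318 + (379 + (99 + 23)))*(-1446) + 3334 = (-318 + (379 + 122))*(-1446) + 3334 = (-318 + 501)*(-1446) + 3334 = 183*(-1446) + 3334 = -264618 + 3334 = -261284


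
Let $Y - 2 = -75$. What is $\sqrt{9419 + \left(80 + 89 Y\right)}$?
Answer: $\sqrt{3002} \approx 54.791$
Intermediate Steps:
$Y = -73$ ($Y = 2 - 75 = -73$)
$\sqrt{9419 + \left(80 + 89 Y\right)} = \sqrt{9419 + \left(80 + 89 \left(-73\right)\right)} = \sqrt{9419 + \left(80 - 6497\right)} = \sqrt{9419 - 6417} = \sqrt{3002}$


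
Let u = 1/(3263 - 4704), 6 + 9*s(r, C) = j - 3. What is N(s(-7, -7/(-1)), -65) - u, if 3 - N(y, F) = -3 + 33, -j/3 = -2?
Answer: -38906/1441 ≈ -26.999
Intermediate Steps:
j = 6 (j = -3*(-2) = 6)
s(r, C) = -⅓ (s(r, C) = -⅔ + (6 - 3)/9 = -⅔ + (⅑)*3 = -⅔ + ⅓ = -⅓)
N(y, F) = -27 (N(y, F) = 3 - (-3 + 33) = 3 - 1*30 = 3 - 30 = -27)
u = -1/1441 (u = 1/(-1441) = -1/1441 ≈ -0.00069396)
N(s(-7, -7/(-1)), -65) - u = -27 - 1*(-1/1441) = -27 + 1/1441 = -38906/1441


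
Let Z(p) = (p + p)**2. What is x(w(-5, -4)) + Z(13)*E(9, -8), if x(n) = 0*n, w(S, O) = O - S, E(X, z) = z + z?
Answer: -10816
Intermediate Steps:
E(X, z) = 2*z
Z(p) = 4*p**2 (Z(p) = (2*p)**2 = 4*p**2)
x(n) = 0
x(w(-5, -4)) + Z(13)*E(9, -8) = 0 + (4*13**2)*(2*(-8)) = 0 + (4*169)*(-16) = 0 + 676*(-16) = 0 - 10816 = -10816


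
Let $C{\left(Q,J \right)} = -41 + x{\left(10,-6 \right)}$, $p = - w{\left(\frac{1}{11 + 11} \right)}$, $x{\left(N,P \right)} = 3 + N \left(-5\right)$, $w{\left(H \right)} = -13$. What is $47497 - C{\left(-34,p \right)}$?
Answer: $47585$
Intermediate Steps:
$x{\left(N,P \right)} = 3 - 5 N$
$p = 13$ ($p = \left(-1\right) \left(-13\right) = 13$)
$C{\left(Q,J \right)} = -88$ ($C{\left(Q,J \right)} = -41 + \left(3 - 50\right) = -41 - 47 = -88$)
$47497 - C{\left(-34,p \right)} = 47497 - -88 = 47497 + 88 = 47585$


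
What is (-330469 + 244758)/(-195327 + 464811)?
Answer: -85711/269484 ≈ -0.31806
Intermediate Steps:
(-330469 + 244758)/(-195327 + 464811) = -85711/269484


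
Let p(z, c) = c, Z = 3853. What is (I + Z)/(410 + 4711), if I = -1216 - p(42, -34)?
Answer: 2671/5121 ≈ 0.52158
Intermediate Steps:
I = -1182 (I = -1216 - 1*(-34) = -1216 + 34 = -1182)
(I + Z)/(410 + 4711) = (-1182 + 3853)/(410 + 4711) = 2671/5121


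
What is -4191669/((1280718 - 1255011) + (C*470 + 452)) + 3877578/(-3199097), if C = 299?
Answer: -1561767258015/59250475537 ≈ -26.359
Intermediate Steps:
-4191669/((1280718 - 1255011) + (C*470 + 452)) + 3877578/(-3199097) = -4191669/((1280718 - 1255011) + (299*470 + 452)) + 3877578/(-3199097) = -4191669/(25707 + (140530 + 452)) + 3877578*(-1/3199097) = -4191669/(25707 + 140982) - 3877578/3199097 = -4191669/166689 - 3877578/3199097 = -4191669*1/166689 - 3877578/3199097 = -465741/18521 - 3877578/3199097 = -1561767258015/59250475537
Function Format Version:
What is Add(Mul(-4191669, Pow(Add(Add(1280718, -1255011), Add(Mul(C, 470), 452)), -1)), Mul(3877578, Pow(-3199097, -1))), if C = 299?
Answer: Rational(-1561767258015, 59250475537) ≈ -26.359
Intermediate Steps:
Add(Mul(-4191669, Pow(Add(Add(1280718, -1255011), Add(Mul(C, 470), 452)), -1)), Mul(3877578, Pow(-3199097, -1))) = Add(Mul(-4191669, Pow(Add(Add(1280718, -1255011), Add(Mul(299, 470), 452)), -1)), Mul(3877578, Pow(-3199097, -1))) = Add(Mul(-4191669, Pow(Add(25707, Add(140530, 452)), -1)), Mul(3877578, Rational(-1, 3199097))) = Add(Mul(-4191669, Pow(Add(25707, 140982), -1)), Rational(-3877578, 3199097)) = Add(Mul(-4191669, Pow(166689, -1)), Rational(-3877578, 3199097)) = Add(Mul(-4191669, Rational(1, 166689)), Rational(-3877578, 3199097)) = Add(Rational(-465741, 18521), Rational(-3877578, 3199097)) = Rational(-1561767258015, 59250475537)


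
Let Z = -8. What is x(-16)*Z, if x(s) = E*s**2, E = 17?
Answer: -34816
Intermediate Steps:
x(s) = 17*s**2
x(-16)*Z = (17*(-16)**2)*(-8) = (17*256)*(-8) = 4352*(-8) = -34816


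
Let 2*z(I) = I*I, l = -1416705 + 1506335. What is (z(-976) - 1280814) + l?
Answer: -714896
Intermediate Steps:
l = 89630
z(I) = I²/2 (z(I) = (I*I)/2 = I²/2)
(z(-976) - 1280814) + l = ((½)*(-976)² - 1280814) + 89630 = ((½)*952576 - 1280814) + 89630 = (476288 - 1280814) + 89630 = -804526 + 89630 = -714896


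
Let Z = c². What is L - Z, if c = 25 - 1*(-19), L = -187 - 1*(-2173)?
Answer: 50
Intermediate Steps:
L = 1986 (L = -187 + 2173 = 1986)
c = 44 (c = 25 + 19 = 44)
Z = 1936 (Z = 44² = 1936)
L - Z = 1986 - 1*1936 = 1986 - 1936 = 50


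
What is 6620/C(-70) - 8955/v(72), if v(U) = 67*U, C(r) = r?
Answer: -361797/3752 ≈ -96.428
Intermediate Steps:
6620/C(-70) - 8955/v(72) = 6620/(-70) - 8955/(67*72) = 6620*(-1/70) - 8955/4824 = -662/7 - 8955*1/4824 = -662/7 - 995/536 = -361797/3752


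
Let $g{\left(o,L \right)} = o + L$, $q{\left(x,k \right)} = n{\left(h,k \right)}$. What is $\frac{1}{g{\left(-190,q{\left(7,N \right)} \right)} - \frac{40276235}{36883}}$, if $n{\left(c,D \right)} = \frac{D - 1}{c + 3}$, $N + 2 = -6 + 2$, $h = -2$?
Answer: $- \frac{36883}{47542186} \approx -0.0007758$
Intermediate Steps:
$N = -6$ ($N = -2 + \left(-6 + 2\right) = -2 - 4 = -6$)
$n{\left(c,D \right)} = \frac{-1 + D}{3 + c}$
$q{\left(x,k \right)} = -1 + k$ ($q{\left(x,k \right)} = \frac{-1 + k}{3 - 2} = \frac{-1 + k}{1} = 1 \left(-1 + k\right) = -1 + k$)
$g{\left(o,L \right)} = L + o$
$\frac{1}{g{\left(-190,q{\left(7,N \right)} \right)} - \frac{40276235}{36883}} = \frac{1}{\left(\left(-1 - 6\right) - 190\right) - \frac{40276235}{36883}} = \frac{1}{\left(-7 - 190\right) - \frac{40276235}{36883}} = \frac{1}{-197 + \left(-1092 + \frac{1}{36883}\right)} = \frac{1}{-197 - \frac{40276235}{36883}} = \frac{1}{- \frac{47542186}{36883}} = - \frac{36883}{47542186}$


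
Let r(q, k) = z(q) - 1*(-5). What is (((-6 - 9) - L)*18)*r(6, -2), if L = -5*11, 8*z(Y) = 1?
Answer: 3690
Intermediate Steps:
z(Y) = ⅛ (z(Y) = (⅛)*1 = ⅛)
L = -55
r(q, k) = 41/8 (r(q, k) = ⅛ - 1*(-5) = ⅛ + 5 = 41/8)
(((-6 - 9) - L)*18)*r(6, -2) = (((-6 - 9) - 1*(-55))*18)*(41/8) = ((-15 + 55)*18)*(41/8) = (40*18)*(41/8) = 720*(41/8) = 3690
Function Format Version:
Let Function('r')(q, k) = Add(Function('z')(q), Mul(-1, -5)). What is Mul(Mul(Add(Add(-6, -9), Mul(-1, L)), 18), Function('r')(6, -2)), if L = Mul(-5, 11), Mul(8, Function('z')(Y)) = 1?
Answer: 3690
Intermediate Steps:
Function('z')(Y) = Rational(1, 8) (Function('z')(Y) = Mul(Rational(1, 8), 1) = Rational(1, 8))
L = -55
Function('r')(q, k) = Rational(41, 8) (Function('r')(q, k) = Add(Rational(1, 8), Mul(-1, -5)) = Add(Rational(1, 8), 5) = Rational(41, 8))
Mul(Mul(Add(Add(-6, -9), Mul(-1, L)), 18), Function('r')(6, -2)) = Mul(Mul(Add(Add(-6, -9), Mul(-1, -55)), 18), Rational(41, 8)) = Mul(Mul(Add(-15, 55), 18), Rational(41, 8)) = Mul(Mul(40, 18), Rational(41, 8)) = Mul(720, Rational(41, 8)) = 3690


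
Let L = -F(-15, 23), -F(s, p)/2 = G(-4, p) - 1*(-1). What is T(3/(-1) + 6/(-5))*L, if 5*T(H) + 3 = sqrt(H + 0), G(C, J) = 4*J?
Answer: -558/5 + 186*I*sqrt(105)/25 ≈ -111.6 + 76.237*I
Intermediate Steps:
F(s, p) = -2 - 8*p (F(s, p) = -2*(4*p - 1*(-1)) = -2*(4*p + 1) = -2*(1 + 4*p) = -2 - 8*p)
L = 186 (L = -(-2 - 8*23) = -(-2 - 184) = -1*(-186) = 186)
T(H) = -3/5 + sqrt(H)/5 (T(H) = -3/5 + sqrt(H + 0)/5 = -3/5 + sqrt(H)/5)
T(3/(-1) + 6/(-5))*L = (-3/5 + sqrt(3/(-1) + 6/(-5))/5)*186 = (-3/5 + sqrt(3*(-1) + 6*(-1/5))/5)*186 = (-3/5 + sqrt(-3 - 6/5)/5)*186 = (-3/5 + sqrt(-21/5)/5)*186 = (-3/5 + (I*sqrt(105)/5)/5)*186 = (-3/5 + I*sqrt(105)/25)*186 = -558/5 + 186*I*sqrt(105)/25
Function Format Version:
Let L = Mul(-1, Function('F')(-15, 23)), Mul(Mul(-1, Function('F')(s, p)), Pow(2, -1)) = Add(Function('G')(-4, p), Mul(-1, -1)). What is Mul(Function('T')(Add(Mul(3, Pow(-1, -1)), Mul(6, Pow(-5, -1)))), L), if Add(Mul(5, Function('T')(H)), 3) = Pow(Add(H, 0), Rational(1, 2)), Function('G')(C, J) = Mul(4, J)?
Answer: Add(Rational(-558, 5), Mul(Rational(186, 25), I, Pow(105, Rational(1, 2)))) ≈ Add(-111.60, Mul(76.237, I))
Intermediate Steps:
Function('F')(s, p) = Add(-2, Mul(-8, p)) (Function('F')(s, p) = Mul(-2, Add(Mul(4, p), Mul(-1, -1))) = Mul(-2, Add(Mul(4, p), 1)) = Mul(-2, Add(1, Mul(4, p))) = Add(-2, Mul(-8, p)))
L = 186 (L = Mul(-1, Add(-2, Mul(-8, 23))) = Mul(-1, Add(-2, -184)) = Mul(-1, -186) = 186)
Function('T')(H) = Add(Rational(-3, 5), Mul(Rational(1, 5), Pow(H, Rational(1, 2)))) (Function('T')(H) = Add(Rational(-3, 5), Mul(Rational(1, 5), Pow(Add(H, 0), Rational(1, 2)))) = Add(Rational(-3, 5), Mul(Rational(1, 5), Pow(H, Rational(1, 2)))))
Mul(Function('T')(Add(Mul(3, Pow(-1, -1)), Mul(6, Pow(-5, -1)))), L) = Mul(Add(Rational(-3, 5), Mul(Rational(1, 5), Pow(Add(Mul(3, Pow(-1, -1)), Mul(6, Pow(-5, -1))), Rational(1, 2)))), 186) = Mul(Add(Rational(-3, 5), Mul(Rational(1, 5), Pow(Add(Mul(3, -1), Mul(6, Rational(-1, 5))), Rational(1, 2)))), 186) = Mul(Add(Rational(-3, 5), Mul(Rational(1, 5), Pow(Add(-3, Rational(-6, 5)), Rational(1, 2)))), 186) = Mul(Add(Rational(-3, 5), Mul(Rational(1, 5), Pow(Rational(-21, 5), Rational(1, 2)))), 186) = Mul(Add(Rational(-3, 5), Mul(Rational(1, 5), Mul(Rational(1, 5), I, Pow(105, Rational(1, 2))))), 186) = Mul(Add(Rational(-3, 5), Mul(Rational(1, 25), I, Pow(105, Rational(1, 2)))), 186) = Add(Rational(-558, 5), Mul(Rational(186, 25), I, Pow(105, Rational(1, 2))))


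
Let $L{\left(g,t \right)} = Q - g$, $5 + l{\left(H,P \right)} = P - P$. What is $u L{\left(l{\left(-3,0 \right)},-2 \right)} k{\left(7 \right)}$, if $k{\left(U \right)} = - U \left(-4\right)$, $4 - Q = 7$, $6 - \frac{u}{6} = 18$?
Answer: $-4032$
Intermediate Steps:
$u = -72$ ($u = 36 - 108 = -72$)
$l{\left(H,P \right)} = -5$ ($l{\left(H,P \right)} = -5 + \left(P - P\right) = -5 + 0 = -5$)
$Q = -3$ ($Q = 4 - 7 = -3$)
$L{\left(g,t \right)} = -3 - g$
$k{\left(U \right)} = 4 U$
$u L{\left(l{\left(-3,0 \right)},-2 \right)} k{\left(7 \right)} = - 72 \left(-3 - -5\right) 4 \cdot 7 = - 72 \left(-3 + 5\right) 28 = \left(-72\right) 2 \cdot 28 = \left(-144\right) 28 = -4032$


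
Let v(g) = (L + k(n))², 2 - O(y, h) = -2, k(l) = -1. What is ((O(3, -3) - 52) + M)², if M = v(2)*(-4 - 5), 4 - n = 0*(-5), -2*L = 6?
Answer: 36864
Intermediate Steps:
L = -3 (L = -½*6 = -3)
n = 4 (n = 4 - 0*(-5) = 4 - 1*0 = 4 + 0 = 4)
O(y, h) = 4 (O(y, h) = 2 - 1*(-2) = 2 + 2 = 4)
v(g) = 16 (v(g) = (-3 - 1)² = (-4)² = 16)
M = -144 (M = 16*(-4 - 5) = 16*(-9) = -144)
((O(3, -3) - 52) + M)² = ((4 - 52) - 144)² = (-48 - 144)² = (-192)² = 36864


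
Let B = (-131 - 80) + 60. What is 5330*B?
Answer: -804830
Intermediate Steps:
B = -151 (B = -211 + 60 = -151)
5330*B = 5330*(-151) = -804830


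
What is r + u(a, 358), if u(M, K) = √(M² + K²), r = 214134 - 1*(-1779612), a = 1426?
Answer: 1993746 + 2*√540410 ≈ 1.9952e+6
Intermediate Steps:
r = 1993746 (r = 214134 + 1779612 = 1993746)
u(M, K) = √(K² + M²)
r + u(a, 358) = 1993746 + √(358² + 1426²) = 1993746 + √(128164 + 2033476) = 1993746 + √2161640 = 1993746 + 2*√540410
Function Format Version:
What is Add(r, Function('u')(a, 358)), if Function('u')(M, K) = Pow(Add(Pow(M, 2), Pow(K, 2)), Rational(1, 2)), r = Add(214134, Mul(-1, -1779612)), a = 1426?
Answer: Add(1993746, Mul(2, Pow(540410, Rational(1, 2)))) ≈ 1.9952e+6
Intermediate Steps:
r = 1993746 (r = Add(214134, 1779612) = 1993746)
Function('u')(M, K) = Pow(Add(Pow(K, 2), Pow(M, 2)), Rational(1, 2))
Add(r, Function('u')(a, 358)) = Add(1993746, Pow(Add(Pow(358, 2), Pow(1426, 2)), Rational(1, 2))) = Add(1993746, Pow(Add(128164, 2033476), Rational(1, 2))) = Add(1993746, Pow(2161640, Rational(1, 2))) = Add(1993746, Mul(2, Pow(540410, Rational(1, 2))))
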